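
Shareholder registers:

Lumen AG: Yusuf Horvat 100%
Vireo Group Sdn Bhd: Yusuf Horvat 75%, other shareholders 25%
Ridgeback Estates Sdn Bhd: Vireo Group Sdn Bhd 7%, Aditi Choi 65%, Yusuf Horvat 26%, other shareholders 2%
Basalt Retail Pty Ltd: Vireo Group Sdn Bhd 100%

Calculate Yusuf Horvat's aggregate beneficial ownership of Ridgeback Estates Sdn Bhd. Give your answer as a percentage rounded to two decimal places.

31.25%

Yusuf reaches Ridgeback along 2 paths.
Via Vireo: 75% × 7% = 5.25%.
Direct stake: 26% = 26%.
Total: 5.25% + 26% = 31.25%.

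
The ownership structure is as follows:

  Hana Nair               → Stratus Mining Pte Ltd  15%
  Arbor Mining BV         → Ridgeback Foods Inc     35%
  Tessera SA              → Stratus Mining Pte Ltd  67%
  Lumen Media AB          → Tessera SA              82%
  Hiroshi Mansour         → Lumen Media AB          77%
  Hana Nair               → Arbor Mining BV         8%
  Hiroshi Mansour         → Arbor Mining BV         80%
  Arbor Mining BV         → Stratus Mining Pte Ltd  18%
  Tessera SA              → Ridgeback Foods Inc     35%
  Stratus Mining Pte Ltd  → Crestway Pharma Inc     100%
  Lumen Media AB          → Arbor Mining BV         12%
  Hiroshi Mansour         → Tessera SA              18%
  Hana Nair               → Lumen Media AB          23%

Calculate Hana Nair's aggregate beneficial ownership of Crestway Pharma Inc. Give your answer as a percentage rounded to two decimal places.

29.57%

Hana reaches Crestway along 4 paths.
Via Stratus: 15% × 100% = 15%.
Via Lumen → Tessera → Stratus: 23% × 82% × 67% × 100% = 12.6362%.
Via Lumen → Arbor → Stratus: 23% × 12% × 18% × 100% = 0.4968%.
Via Arbor → Stratus: 8% × 18% × 100% = 1.44%.
Total: 15% + 12.6362% + 0.4968% + 1.44% = 29.573%.
Rounded: 29.57%.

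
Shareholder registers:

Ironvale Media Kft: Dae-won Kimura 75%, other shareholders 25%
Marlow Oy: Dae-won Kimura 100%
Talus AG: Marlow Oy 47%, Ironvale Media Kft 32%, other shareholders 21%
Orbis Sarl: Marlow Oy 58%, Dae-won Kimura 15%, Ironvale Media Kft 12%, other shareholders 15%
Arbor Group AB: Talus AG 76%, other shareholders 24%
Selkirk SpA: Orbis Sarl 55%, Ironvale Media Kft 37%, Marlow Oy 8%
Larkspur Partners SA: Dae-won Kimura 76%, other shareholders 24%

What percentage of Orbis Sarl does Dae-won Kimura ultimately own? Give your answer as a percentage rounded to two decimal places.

82.00%

Dae-won reaches Orbis along 3 paths.
Via Marlow: 100% × 58% = 58%.
Direct stake: 15% = 15%.
Via Ironvale: 75% × 12% = 9%.
Total: 58% + 15% + 9% = 82%.
Rounded: 82.00%.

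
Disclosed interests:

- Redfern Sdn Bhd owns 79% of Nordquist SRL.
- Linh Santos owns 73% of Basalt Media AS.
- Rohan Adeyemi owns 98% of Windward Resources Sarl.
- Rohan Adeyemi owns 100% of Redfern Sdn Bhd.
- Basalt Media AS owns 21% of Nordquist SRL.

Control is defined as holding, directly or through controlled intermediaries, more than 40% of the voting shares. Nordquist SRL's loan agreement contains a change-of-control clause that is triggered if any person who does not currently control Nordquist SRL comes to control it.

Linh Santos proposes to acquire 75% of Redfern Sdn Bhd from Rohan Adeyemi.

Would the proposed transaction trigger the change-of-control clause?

The purchase adds only to Linh's holdings (Rohan's stake shrinks), so Linh is the only person who could newly come to control Nordquist.
Linh holds 73% of Basalt, so Linh controls Basalt.
In Nordquist, Linh's side holds only 21%, not > 40%.
So before the transaction, Linh does not control Nordquist.
After the purchase, Linh holds 75% of Redfern directly, and Rohan's stake falls to 25%.
Linh holds 75% of Redfern, so Linh controls Redfern.
Redfern and Basalt together hold 79% + 21% = 100% of Nordquist, so Linh controls Nordquist.
Linh did not control Nordquist before and does after, so the clause is triggered.

Yes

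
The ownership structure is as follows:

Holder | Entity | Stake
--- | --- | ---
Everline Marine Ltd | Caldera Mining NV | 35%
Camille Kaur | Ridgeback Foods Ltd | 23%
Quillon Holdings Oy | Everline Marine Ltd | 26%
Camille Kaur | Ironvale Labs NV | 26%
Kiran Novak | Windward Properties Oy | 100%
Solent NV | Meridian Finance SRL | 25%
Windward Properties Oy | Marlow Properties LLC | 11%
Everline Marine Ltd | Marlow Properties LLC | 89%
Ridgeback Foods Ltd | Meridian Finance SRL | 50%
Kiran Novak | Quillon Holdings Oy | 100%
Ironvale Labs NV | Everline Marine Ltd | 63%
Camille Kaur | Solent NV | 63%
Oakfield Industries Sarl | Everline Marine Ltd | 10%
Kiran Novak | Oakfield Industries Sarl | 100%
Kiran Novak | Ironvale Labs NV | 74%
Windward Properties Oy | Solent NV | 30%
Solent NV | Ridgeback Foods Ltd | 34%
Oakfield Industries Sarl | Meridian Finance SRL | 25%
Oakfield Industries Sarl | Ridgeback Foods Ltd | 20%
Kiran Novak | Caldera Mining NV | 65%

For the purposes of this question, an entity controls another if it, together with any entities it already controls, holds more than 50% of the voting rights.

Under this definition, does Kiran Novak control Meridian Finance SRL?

No

Kiran holds 100% of Windward, so Kiran controls Windward.
Kiran holds 100% of Oakfield, so Kiran controls Oakfield.
Kiran holds 100% of Quillon, so Kiran controls Quillon.
Kiran holds 74% of Ironvale, so Kiran controls Ironvale.
Ironvale and Oakfield and Quillon together hold 63% + 10% + 26% = 99% of Everline, so Kiran controls Everline.
Kiran and Everline together hold 65% + 35% = 100% of Caldera, so Kiran controls Caldera.
Everline and Windward together hold 89% + 11% = 100% of Marlow, so Kiran controls Marlow.
In Meridian, Kiran's side holds only 25%, not > 50%.
So Kiran does not control Meridian.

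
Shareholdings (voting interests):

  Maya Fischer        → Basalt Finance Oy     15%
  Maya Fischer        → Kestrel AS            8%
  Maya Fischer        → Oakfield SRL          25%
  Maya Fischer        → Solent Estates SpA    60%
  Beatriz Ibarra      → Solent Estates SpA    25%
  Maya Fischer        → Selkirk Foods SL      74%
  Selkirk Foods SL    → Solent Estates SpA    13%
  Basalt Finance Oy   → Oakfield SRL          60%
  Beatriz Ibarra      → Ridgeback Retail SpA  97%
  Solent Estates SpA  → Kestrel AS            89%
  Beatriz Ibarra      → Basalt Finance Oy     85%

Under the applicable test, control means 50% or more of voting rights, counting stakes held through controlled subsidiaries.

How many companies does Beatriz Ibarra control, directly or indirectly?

Beatriz holds 85% of Basalt, so Beatriz controls Basalt.
Beatriz holds 97% of Ridgeback, so Beatriz controls Ridgeback.
Basalt holds 60% of Oakfield, so Beatriz controls Oakfield.
No other company's threshold is met.
Beatriz controls 3 companies.

3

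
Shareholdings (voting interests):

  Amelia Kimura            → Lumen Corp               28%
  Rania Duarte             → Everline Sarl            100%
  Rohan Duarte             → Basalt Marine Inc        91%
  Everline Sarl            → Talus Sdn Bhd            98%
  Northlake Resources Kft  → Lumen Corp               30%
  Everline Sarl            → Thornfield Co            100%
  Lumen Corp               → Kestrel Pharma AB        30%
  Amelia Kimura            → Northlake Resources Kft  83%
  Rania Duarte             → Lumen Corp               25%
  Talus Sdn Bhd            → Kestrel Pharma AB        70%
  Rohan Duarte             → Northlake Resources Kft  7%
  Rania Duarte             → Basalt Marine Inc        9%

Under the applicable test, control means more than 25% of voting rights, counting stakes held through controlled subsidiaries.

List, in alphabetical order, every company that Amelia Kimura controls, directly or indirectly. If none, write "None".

Amelia holds 83% of Northlake, so Amelia controls Northlake.
Northlake and Amelia together hold 30% + 28% = 58% of Lumen, so Amelia controls Lumen.
Lumen holds 30% of Kestrel, so Amelia controls Kestrel.
No other company's threshold is met.

Kestrel Pharma AB, Lumen Corp, Northlake Resources Kft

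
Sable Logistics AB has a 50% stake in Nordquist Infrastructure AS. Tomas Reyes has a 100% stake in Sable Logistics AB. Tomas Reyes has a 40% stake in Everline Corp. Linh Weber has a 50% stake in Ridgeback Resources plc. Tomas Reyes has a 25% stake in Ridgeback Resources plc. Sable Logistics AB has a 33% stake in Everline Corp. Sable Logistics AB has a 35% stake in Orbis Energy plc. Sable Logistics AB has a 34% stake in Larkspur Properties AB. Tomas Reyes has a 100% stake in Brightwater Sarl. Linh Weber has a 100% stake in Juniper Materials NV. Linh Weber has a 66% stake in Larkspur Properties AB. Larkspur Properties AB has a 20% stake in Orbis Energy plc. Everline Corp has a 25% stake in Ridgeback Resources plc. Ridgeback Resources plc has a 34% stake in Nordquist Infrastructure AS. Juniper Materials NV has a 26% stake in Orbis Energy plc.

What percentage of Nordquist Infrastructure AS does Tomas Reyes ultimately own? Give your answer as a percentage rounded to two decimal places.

64.71%

Tomas reaches Nordquist along 4 paths.
Via Sable → Everline → Ridgeback: 100% × 33% × 25% × 34% = 2.805%.
Via Everline → Ridgeback: 40% × 25% × 34% = 3.4%.
Via Ridgeback: 25% × 34% = 8.5%.
Via Sable: 100% × 50% = 50%.
Total: 2.805% + 3.4% + 8.5% + 50% = 64.705%.
Rounded: 64.71%.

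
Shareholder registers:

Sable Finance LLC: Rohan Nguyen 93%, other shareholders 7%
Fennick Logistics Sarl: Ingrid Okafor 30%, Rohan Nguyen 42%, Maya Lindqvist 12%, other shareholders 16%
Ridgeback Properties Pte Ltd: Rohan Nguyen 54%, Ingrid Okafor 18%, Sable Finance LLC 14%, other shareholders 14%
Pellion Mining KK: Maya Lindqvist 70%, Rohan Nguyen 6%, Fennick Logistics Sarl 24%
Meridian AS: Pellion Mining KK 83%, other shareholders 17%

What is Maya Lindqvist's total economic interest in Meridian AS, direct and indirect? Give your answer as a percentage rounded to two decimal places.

Maya reaches Meridian along 2 paths.
Via Pellion: 70% × 83% = 58.1%.
Via Fennick → Pellion: 12% × 24% × 83% = 2.3904%.
Total: 58.1% + 2.3904% = 60.4904%.
Rounded: 60.49%.

60.49%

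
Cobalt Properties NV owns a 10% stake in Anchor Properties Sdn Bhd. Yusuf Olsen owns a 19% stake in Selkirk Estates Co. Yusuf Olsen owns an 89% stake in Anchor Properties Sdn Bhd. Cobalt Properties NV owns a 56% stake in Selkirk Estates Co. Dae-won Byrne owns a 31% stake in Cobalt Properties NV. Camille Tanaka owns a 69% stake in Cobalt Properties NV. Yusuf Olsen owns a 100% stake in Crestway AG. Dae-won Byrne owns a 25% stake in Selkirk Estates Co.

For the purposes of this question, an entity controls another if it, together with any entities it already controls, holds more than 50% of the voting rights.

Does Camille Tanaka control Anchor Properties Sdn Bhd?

No

Camille holds 69% of Cobalt, so Camille controls Cobalt.
Cobalt holds 56% of Selkirk, so Camille controls Selkirk.
In Anchor, Camille's side holds only 10%, not > 50%.
So Camille does not control Anchor.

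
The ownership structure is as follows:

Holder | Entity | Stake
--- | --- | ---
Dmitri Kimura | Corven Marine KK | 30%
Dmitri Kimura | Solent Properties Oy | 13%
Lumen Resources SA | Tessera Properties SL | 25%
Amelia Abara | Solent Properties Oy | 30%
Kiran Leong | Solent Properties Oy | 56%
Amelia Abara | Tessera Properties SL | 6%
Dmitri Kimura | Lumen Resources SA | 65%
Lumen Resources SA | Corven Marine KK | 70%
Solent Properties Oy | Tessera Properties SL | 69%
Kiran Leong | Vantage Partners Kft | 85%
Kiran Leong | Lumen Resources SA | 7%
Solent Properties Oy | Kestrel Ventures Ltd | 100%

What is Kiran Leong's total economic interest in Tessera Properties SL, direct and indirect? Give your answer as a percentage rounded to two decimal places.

Kiran reaches Tessera along 2 paths.
Via Lumen: 7% × 25% = 1.75%.
Via Solent: 56% × 69% = 38.64%.
Total: 1.75% + 38.64% = 40.39%.

40.39%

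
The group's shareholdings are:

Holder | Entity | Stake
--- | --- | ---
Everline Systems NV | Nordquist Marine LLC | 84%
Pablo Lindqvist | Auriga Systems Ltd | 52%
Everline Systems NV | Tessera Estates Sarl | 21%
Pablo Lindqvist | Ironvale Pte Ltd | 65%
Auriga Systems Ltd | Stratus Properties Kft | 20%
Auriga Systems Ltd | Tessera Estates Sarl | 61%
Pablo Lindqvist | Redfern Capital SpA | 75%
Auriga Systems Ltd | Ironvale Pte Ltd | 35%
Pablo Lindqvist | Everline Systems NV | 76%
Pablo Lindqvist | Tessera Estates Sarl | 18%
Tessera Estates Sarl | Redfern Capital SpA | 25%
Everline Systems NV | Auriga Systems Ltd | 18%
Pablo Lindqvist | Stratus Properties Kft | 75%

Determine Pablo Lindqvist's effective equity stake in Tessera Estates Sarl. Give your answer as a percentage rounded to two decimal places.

74.02%

Pablo reaches Tessera along 4 paths.
Via Everline → Auriga: 76% × 18% × 61% = 8.3448%.
Via Auriga: 52% × 61% = 31.72%.
Via Everline: 76% × 21% = 15.96%.
Direct stake: 18% = 18%.
Total: 8.3448% + 31.72% + 15.96% + 18% = 74.0248%.
Rounded: 74.02%.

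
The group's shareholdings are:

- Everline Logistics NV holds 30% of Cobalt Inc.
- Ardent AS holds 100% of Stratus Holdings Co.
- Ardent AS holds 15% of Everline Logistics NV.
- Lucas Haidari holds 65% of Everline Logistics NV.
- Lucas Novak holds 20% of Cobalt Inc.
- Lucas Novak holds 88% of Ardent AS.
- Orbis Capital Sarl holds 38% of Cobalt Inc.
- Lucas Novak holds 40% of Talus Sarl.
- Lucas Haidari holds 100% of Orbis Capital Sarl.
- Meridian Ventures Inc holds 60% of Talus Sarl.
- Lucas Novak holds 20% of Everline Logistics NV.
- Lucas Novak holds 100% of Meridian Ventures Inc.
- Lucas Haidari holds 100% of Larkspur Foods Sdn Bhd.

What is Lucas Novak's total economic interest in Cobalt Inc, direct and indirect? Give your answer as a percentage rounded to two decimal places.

29.96%

Lucas Novak reaches Cobalt along 3 paths.
Direct stake: 20% = 20%.
Via Ardent → Everline: 88% × 15% × 30% = 3.96%.
Via Everline: 20% × 30% = 6%.
Total: 20% + 3.96% + 6% = 29.96%.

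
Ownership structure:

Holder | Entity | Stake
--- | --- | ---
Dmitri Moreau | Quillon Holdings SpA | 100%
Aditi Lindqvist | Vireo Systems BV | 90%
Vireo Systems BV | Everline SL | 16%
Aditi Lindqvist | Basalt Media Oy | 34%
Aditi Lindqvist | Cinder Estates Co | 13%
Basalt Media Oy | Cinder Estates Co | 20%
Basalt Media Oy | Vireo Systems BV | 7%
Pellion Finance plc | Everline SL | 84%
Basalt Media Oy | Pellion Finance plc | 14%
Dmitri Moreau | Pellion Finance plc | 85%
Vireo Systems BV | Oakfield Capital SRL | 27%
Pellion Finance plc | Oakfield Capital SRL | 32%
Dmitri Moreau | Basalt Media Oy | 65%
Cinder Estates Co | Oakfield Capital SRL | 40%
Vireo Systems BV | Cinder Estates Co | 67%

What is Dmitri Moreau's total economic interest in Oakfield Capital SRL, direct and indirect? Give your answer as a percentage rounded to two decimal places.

Dmitri reaches Oakfield along 5 paths.
Via Basalt → Vireo → Cinder: 65% × 7% × 67% × 40% = 1.2194%.
Via Basalt → Cinder: 65% × 20% × 40% = 5.2%.
Via Basalt → Pellion: 65% × 14% × 32% = 2.912%.
Via Pellion: 85% × 32% = 27.2%.
Via Basalt → Vireo: 65% × 7% × 27% = 1.2285%.
Total: 1.2194% + 5.2% + 2.912% + 27.2% + 1.2285% = 37.7599%.
Rounded: 37.76%.

37.76%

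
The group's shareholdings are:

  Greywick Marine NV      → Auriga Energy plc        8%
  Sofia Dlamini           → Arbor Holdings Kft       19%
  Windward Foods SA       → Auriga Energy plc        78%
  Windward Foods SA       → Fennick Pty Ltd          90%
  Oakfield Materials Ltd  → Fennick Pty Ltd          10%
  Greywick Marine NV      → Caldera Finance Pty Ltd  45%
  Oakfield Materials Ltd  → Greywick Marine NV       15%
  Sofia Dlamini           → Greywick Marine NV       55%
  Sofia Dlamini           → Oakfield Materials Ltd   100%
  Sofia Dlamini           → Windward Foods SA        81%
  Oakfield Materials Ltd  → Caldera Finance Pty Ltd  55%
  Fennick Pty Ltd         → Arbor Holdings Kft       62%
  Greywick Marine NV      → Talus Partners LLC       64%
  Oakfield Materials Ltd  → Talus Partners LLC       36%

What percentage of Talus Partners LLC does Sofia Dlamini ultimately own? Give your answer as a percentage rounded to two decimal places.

80.80%

Sofia reaches Talus along 3 paths.
Via Greywick: 55% × 64% = 35.2%.
Via Oakfield → Greywick: 100% × 15% × 64% = 9.6%.
Via Oakfield: 100% × 36% = 36%.
Total: 35.2% + 9.6% + 36% = 80.8%.
Rounded: 80.80%.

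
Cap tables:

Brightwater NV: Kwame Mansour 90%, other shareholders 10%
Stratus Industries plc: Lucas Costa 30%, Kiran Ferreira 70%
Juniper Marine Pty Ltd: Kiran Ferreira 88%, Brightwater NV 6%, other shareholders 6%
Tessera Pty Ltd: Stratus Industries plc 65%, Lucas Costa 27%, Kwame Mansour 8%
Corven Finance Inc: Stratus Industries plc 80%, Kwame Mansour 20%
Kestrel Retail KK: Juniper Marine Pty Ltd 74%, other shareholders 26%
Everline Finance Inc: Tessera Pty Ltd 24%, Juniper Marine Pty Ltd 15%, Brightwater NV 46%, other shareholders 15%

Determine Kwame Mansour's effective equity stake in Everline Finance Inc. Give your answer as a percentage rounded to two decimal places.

Kwame reaches Everline along 3 paths.
Via Tessera: 8% × 24% = 1.92%.
Via Brightwater → Juniper: 90% × 6% × 15% = 0.81%.
Via Brightwater: 90% × 46% = 41.4%.
Total: 1.92% + 0.81% + 41.4% = 44.13%.

44.13%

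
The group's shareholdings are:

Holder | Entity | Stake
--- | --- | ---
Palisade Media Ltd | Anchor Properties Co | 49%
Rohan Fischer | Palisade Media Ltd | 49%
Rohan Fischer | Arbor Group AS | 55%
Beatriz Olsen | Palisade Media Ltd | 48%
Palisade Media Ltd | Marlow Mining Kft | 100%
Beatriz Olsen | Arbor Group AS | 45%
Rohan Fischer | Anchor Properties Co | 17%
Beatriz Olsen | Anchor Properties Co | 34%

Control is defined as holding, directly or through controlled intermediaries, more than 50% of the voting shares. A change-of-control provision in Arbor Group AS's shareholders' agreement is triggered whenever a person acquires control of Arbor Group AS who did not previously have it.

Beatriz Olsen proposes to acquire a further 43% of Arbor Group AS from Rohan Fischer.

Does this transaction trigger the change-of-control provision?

Yes

The purchase adds only to Beatriz's holdings (Rohan's stake shrinks), so Beatriz is the only person who could newly come to control Arbor.
Beatriz's largest direct stake is 48% in Palisade, which does not meet the threshold, so Beatriz controls no company.
In Arbor, Beatriz's side holds only 45%, not > 50%.
So before the transaction, Beatriz does not control Arbor.
After the purchase, Beatriz's direct stake in Arbor rises to 45% + 43% = 88%, and Rohan's stake falls to 12%.
Beatriz holds 88% of Arbor, so Beatriz controls Arbor.
Beatriz did not control Arbor before and does after, so the clause is triggered.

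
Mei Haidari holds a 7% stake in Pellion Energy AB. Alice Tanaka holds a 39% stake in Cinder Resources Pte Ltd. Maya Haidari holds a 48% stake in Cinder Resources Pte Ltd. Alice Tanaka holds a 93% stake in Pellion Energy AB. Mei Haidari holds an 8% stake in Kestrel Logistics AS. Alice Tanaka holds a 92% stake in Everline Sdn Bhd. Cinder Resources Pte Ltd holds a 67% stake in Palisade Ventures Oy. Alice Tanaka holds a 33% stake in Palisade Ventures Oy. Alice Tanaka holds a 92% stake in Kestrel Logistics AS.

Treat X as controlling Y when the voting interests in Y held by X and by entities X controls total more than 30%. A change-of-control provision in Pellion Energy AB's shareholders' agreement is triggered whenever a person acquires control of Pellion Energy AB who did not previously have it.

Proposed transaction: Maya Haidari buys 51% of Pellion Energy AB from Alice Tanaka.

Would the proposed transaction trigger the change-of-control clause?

The purchase adds only to Maya's holdings (Alice's stake shrinks), so Maya is the only person who could newly come to control Pellion.
Maya holds 48% of Cinder, so Maya controls Cinder.
Cinder holds 67% of Palisade, so Maya controls Palisade.
Neither Maya nor any entity Maya controls holds any voting interest in Pellion.
So before the transaction, Maya does not control Pellion.
After the purchase, Maya holds 51% of Pellion directly, and Alice's stake falls to 42%.
Maya holds 51% of Pellion, so Maya controls Pellion.
Maya did not control Pellion before and does after, so the clause is triggered.

Yes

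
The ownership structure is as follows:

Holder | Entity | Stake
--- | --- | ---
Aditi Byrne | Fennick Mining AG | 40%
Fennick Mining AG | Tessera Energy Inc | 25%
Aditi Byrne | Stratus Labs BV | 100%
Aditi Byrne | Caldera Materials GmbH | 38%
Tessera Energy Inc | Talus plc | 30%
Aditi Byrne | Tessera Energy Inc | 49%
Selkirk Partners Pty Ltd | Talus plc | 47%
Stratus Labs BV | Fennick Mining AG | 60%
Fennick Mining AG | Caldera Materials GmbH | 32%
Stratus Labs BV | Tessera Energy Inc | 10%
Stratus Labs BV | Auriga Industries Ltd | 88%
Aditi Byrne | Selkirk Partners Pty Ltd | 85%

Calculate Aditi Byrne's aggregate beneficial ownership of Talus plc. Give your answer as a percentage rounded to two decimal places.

65.15%

Aditi reaches Talus along 5 paths.
Via Fennick → Tessera: 40% × 25% × 30% = 3%.
Via Stratus → Fennick → Tessera: 100% × 60% × 25% × 30% = 4.5%.
Via Tessera: 49% × 30% = 14.7%.
Via Stratus → Tessera: 100% × 10% × 30% = 3%.
Via Selkirk: 85% × 47% = 39.95%.
Total: 3% + 4.5% + 14.7% + 3% + 39.95% = 65.15%.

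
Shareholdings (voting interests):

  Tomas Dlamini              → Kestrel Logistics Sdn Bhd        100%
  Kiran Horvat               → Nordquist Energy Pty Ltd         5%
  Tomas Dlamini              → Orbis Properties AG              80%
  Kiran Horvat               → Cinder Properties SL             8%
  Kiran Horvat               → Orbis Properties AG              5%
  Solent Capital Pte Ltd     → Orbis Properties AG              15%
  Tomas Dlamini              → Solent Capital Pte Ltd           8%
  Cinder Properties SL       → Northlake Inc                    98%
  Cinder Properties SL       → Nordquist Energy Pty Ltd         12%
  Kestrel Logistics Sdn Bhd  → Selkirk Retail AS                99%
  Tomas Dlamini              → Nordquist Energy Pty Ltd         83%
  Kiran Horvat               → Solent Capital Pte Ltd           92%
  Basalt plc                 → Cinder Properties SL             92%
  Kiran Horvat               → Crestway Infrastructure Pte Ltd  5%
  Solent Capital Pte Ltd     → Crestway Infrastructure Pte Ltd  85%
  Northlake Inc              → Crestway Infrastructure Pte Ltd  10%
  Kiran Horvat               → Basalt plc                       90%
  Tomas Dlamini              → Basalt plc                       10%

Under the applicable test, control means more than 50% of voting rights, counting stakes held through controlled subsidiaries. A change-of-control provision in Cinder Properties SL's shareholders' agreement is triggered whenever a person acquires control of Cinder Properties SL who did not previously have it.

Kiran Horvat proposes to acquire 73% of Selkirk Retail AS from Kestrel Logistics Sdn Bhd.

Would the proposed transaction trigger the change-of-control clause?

The purchase adds only to Kiran's holdings (Kestrel's stake shrinks), so Kiran is the only person who could newly come to control Cinder.
Kiran holds 90% of Basalt, so Kiran controls Basalt.
Kiran and Basalt together hold 8% + 92% = 100% of Cinder, so Kiran controls Cinder.
So Kiran already controls Cinder before the transaction.
After the purchase, Kiran holds 73% of Selkirk directly, and Kestrel's stake falls to 26%.
Kiran controlled Cinder already, so this is not a new person acquiring control; every other person's position is unchanged or reduced.
No new person acquires control, so the clause is not triggered.

No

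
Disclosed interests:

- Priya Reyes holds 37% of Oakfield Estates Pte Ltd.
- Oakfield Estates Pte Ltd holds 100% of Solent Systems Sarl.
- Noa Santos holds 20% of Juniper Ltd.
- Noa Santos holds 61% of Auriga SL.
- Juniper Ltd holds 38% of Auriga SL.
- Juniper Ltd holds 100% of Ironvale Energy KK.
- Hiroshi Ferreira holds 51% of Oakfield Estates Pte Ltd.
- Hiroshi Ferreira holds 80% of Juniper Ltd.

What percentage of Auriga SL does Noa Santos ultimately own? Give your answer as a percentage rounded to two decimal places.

68.60%

Noa reaches Auriga along 2 paths.
Via Juniper: 20% × 38% = 7.6%.
Direct stake: 61% = 61%.
Total: 7.6% + 61% = 68.6%.
Rounded: 68.60%.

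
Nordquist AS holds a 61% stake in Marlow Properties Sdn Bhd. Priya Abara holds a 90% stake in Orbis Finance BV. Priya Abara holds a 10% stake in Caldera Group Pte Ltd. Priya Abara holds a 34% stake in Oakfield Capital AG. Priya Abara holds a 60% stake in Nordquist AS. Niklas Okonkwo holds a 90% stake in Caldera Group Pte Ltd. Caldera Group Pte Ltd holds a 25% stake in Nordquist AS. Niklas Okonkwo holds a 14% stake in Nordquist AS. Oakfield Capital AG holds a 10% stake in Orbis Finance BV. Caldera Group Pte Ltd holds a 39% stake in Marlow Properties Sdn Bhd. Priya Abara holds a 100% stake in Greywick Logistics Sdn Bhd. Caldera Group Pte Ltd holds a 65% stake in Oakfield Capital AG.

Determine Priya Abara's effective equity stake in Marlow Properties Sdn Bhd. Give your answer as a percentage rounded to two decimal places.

42.03%

Priya reaches Marlow along 3 paths.
Via Caldera: 10% × 39% = 3.9%.
Via Caldera → Nordquist: 10% × 25% × 61% = 1.525%.
Via Nordquist: 60% × 61% = 36.6%.
Total: 3.9% + 1.525% + 36.6% = 42.025%.
Rounded: 42.03%.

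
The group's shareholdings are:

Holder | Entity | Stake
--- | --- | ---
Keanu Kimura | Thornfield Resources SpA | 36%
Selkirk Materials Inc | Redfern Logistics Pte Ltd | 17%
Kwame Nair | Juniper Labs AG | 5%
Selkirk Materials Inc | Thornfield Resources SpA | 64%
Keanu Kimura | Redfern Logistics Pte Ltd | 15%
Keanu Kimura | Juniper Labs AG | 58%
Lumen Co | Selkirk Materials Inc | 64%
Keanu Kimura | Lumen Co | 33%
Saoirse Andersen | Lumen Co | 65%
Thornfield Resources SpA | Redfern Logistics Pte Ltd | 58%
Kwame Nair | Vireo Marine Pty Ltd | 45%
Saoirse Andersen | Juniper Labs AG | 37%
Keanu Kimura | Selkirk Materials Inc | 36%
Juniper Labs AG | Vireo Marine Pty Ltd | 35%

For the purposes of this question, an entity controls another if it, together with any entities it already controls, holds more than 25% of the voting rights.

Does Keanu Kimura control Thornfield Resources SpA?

Keanu holds 33% of Lumen, so Keanu controls Lumen.
Keanu and Lumen together hold 36% + 64% = 100% of Selkirk, so Keanu controls Selkirk.
Keanu and Selkirk together hold 36% + 64% = 100% of Thornfield, so Keanu controls Thornfield.

Yes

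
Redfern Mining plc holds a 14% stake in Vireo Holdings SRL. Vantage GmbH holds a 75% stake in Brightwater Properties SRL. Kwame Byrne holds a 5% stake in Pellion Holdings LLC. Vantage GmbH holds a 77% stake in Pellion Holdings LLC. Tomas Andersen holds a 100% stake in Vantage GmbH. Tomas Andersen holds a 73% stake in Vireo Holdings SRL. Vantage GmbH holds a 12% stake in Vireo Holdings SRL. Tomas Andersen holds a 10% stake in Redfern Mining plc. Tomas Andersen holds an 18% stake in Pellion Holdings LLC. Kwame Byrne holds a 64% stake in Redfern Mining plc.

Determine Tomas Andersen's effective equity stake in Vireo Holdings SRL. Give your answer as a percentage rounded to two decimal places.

Tomas reaches Vireo along 3 paths.
Direct stake: 73% = 73%.
Via Redfern: 10% × 14% = 1.4%.
Via Vantage: 100% × 12% = 12%.
Total: 73% + 1.4% + 12% = 86.4%.
Rounded: 86.40%.

86.40%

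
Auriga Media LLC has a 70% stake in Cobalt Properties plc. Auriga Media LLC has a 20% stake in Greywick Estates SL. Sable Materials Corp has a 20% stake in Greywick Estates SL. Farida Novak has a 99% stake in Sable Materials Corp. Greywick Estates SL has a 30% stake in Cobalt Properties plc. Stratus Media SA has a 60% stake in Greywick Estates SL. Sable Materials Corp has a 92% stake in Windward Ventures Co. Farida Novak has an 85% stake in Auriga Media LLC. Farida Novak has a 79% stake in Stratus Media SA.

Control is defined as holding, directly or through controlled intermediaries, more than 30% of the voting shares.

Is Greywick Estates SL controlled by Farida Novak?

Yes

Farida holds 79% of Stratus, so Farida controls Stratus.
Farida holds 99% of Sable, so Farida controls Sable.
Farida holds 85% of Auriga, so Farida controls Auriga.
Auriga and Stratus and Sable together hold 20% + 60% + 20% = 100% of Greywick, so Farida controls Greywick.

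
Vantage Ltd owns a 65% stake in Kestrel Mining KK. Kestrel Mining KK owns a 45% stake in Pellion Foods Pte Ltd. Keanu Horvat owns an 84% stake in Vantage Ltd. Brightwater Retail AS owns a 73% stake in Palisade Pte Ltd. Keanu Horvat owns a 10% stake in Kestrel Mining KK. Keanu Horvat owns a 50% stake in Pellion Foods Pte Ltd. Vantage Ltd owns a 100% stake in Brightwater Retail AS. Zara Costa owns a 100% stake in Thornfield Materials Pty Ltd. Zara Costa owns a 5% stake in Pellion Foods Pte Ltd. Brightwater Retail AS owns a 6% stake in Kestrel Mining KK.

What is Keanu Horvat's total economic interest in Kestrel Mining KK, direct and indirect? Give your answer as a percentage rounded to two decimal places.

Keanu reaches Kestrel along 3 paths.
Direct stake: 10% = 10%.
Via Vantage → Brightwater: 84% × 100% × 6% = 5.04%.
Via Vantage: 84% × 65% = 54.6%.
Total: 10% + 5.04% + 54.6% = 69.64%.

69.64%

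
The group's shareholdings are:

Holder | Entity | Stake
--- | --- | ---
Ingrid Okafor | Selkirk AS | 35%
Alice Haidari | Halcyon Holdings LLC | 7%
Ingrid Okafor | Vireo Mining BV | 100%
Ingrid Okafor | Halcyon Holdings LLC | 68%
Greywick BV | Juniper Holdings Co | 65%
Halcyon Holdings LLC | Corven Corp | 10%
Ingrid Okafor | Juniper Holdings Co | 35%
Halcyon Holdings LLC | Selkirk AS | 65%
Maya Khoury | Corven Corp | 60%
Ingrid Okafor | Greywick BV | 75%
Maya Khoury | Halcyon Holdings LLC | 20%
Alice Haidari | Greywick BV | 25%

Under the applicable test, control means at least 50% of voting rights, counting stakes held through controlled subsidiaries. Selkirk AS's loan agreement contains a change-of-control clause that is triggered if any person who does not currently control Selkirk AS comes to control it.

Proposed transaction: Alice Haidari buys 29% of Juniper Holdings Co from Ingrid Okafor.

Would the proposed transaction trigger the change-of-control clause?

No

The purchase adds only to Alice's holdings (Ingrid's stake shrinks), so Alice is the only person who could newly come to control Selkirk.
Alice's largest direct stake is 25% in Greywick, which does not meet the threshold, so Alice controls no company.
Neither Alice nor any entity Alice controls holds any voting interest in Selkirk.
So before the transaction, Alice does not control Selkirk.
After the purchase, Alice holds 29% of Juniper directly, and Ingrid's stake falls to 6%.
Alice's side now holds 29% of Juniper, not ≥ 50%, so Alice still does not control Juniper.
After the transaction, neither Alice nor any entity Alice controls holds a voting interest in Selkirk, so Alice still does not control it.
No new person acquires control, so the clause is not triggered.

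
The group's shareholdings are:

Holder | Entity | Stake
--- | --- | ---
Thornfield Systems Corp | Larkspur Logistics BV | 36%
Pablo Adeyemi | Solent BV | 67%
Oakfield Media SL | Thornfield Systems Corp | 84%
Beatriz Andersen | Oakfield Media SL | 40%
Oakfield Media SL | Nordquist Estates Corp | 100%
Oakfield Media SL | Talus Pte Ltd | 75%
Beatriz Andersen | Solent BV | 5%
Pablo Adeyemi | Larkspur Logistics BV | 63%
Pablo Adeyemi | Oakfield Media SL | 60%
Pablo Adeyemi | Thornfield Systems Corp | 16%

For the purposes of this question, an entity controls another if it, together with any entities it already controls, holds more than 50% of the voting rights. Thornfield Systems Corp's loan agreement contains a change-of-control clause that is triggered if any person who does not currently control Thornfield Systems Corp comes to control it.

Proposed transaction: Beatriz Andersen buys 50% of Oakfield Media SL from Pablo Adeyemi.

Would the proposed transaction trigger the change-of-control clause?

The purchase adds only to Beatriz's holdings (Pablo's stake shrinks), so Beatriz is the only person who could newly come to control Thornfield.
Beatriz's largest direct stake is 40% in Oakfield, which does not meet the threshold, so Beatriz controls no company.
Neither Beatriz nor any entity Beatriz controls holds any voting interest in Thornfield.
So before the transaction, Beatriz does not control Thornfield.
After the purchase, Beatriz's direct stake in Oakfield rises to 40% + 50% = 90%, and Pablo's stake falls to 10%.
Beatriz holds 90% of Oakfield, so Beatriz controls Oakfield.
Oakfield holds 84% of Thornfield, so Beatriz controls Thornfield.
Beatriz did not control Thornfield before and does after, so the clause is triggered.

Yes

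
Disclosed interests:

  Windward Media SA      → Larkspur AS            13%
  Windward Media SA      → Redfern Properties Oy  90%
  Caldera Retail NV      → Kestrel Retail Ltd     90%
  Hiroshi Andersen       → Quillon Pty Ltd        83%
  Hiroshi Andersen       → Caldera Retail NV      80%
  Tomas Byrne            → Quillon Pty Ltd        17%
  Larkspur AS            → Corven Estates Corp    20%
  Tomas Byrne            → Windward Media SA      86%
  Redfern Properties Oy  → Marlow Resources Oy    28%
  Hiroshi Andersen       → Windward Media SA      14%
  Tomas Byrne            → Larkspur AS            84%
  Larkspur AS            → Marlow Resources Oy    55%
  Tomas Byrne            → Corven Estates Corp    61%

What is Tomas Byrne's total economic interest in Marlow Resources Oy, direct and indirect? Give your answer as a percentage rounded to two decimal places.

Tomas reaches Marlow along 3 paths.
Via Windward → Redfern: 86% × 90% × 28% = 21.672%.
Via Larkspur: 84% × 55% = 46.2%.
Via Windward → Larkspur: 86% × 13% × 55% = 6.149%.
Total: 21.672% + 46.2% + 6.149% = 74.021%.
Rounded: 74.02%.

74.02%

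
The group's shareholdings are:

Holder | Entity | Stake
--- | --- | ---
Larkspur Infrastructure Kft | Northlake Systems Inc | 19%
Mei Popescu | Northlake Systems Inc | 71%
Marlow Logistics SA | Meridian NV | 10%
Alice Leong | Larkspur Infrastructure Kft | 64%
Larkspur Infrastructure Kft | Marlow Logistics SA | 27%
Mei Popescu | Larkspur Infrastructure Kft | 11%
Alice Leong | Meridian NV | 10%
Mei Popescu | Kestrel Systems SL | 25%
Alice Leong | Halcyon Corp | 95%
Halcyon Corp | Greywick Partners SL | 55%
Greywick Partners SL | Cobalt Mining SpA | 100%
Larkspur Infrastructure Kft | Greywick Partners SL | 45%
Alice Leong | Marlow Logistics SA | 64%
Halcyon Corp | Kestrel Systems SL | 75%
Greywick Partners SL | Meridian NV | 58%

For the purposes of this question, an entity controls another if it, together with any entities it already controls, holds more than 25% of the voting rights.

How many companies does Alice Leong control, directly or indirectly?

Alice holds 64% of Larkspur, so Alice controls Larkspur.
Alice holds 95% of Halcyon, so Alice controls Halcyon.
Larkspur and Alice together hold 27% + 64% = 91% of Marlow, so Alice controls Marlow.
Halcyon and Larkspur together hold 55% + 45% = 100% of Greywick, so Alice controls Greywick.
Alice and Marlow and Greywick together hold 10% + 10% + 58% = 78% of Meridian, so Alice controls Meridian.
Halcyon holds 75% of Kestrel, so Alice controls Kestrel.
Greywick holds 100% of Cobalt, so Alice controls Cobalt.
No other company's threshold is met.
Alice controls 7 companies.

7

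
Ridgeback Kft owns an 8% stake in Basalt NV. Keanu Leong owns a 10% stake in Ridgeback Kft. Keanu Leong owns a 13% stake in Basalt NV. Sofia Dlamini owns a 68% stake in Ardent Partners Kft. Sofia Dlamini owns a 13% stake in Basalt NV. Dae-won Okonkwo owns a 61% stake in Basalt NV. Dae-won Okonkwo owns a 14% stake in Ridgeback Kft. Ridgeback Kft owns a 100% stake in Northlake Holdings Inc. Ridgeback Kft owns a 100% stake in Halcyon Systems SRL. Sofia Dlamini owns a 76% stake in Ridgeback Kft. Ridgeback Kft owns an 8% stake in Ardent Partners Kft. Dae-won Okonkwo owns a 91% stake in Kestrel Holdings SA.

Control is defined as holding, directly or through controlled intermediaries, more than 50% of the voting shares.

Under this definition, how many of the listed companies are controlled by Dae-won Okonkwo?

2

Dae-won holds 61% of Basalt, so Dae-won controls Basalt.
Dae-won holds 91% of Kestrel, so Dae-won controls Kestrel.
No other company's threshold is met.
Dae-won controls 2 companies.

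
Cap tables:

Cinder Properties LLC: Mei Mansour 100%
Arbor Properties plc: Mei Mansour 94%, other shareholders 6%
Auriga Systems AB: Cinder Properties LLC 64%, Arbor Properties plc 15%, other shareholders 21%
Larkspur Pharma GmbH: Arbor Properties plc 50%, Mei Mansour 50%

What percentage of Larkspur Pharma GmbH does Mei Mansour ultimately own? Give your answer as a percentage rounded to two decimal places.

97.00%

Mei reaches Larkspur along 2 paths.
Via Arbor: 94% × 50% = 47%.
Direct stake: 50% = 50%.
Total: 47% + 50% = 97%.
Rounded: 97.00%.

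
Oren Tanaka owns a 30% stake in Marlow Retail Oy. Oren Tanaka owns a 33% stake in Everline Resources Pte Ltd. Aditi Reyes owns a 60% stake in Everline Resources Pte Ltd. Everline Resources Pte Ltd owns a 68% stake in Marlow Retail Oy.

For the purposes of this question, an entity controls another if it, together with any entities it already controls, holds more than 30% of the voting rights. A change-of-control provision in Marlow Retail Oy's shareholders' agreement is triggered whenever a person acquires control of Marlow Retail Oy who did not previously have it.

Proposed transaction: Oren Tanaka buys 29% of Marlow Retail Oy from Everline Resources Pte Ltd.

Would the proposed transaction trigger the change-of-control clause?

No

The purchase adds only to Oren's holdings (Everline's stake shrinks), so Oren is the only person who could newly come to control Marlow.
Oren holds 33% of Everline, so Oren controls Everline.
Oren and Everline together hold 30% + 68% = 98% of Marlow, so Oren controls Marlow.
So Oren already controls Marlow before the transaction.
After the purchase, Oren's direct stake in Marlow rises to 30% + 29% = 59%, and Everline's stake falls to 39%.
Oren controlled Marlow already, so this is not a new person acquiring control; every other person's position is unchanged or reduced.
No new person acquires control, so the clause is not triggered.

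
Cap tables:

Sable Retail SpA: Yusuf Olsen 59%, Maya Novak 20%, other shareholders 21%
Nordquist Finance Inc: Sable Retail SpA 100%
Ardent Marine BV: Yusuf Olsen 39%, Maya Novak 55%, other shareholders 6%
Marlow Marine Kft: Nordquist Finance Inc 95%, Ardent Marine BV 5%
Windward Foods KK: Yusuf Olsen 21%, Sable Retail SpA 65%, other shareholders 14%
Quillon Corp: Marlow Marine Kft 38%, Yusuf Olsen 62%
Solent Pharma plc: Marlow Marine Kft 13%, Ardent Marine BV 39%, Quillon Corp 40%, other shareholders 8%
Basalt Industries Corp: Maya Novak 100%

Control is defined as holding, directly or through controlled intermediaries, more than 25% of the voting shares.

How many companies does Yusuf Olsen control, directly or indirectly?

7

Yusuf holds 59% of Sable, so Yusuf controls Sable.
Sable holds 100% of Nordquist, so Yusuf controls Nordquist.
Yusuf holds 39% of Ardent, so Yusuf controls Ardent.
Nordquist and Ardent together hold 95% + 5% = 100% of Marlow, so Yusuf controls Marlow.
Yusuf and Sable together hold 21% + 65% = 86% of Windward, so Yusuf controls Windward.
Marlow and Yusuf together hold 38% + 62% = 100% of Quillon, so Yusuf controls Quillon.
Marlow and Ardent and Quillon together hold 13% + 39% + 40% = 92% of Solent, so Yusuf controls Solent.
No other company's threshold is met.
Yusuf controls 7 companies.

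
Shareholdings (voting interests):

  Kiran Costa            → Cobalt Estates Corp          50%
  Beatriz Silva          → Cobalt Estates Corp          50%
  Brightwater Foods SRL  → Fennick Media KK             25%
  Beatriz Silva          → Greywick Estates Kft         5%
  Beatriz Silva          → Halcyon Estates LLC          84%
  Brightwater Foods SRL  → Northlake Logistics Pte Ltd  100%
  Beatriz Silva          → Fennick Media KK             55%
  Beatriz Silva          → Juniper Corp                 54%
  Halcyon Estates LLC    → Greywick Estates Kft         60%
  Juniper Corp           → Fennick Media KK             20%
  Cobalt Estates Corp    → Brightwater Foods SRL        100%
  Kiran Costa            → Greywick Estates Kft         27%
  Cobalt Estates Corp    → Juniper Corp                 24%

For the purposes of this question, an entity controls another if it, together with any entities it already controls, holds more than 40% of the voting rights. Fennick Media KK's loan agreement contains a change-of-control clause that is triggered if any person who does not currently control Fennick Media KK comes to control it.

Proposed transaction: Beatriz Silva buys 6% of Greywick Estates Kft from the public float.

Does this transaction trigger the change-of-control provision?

No

The purchase changes only Beatriz's holdings, so Beatriz is the only person who could newly come to control Fennick.
Beatriz holds 50% of Cobalt, so Beatriz controls Cobalt.
Cobalt holds 100% of Brightwater, so Beatriz controls Brightwater.
Beatriz and Cobalt together hold 54% + 24% = 78% of Juniper, so Beatriz controls Juniper.
Juniper and Beatriz and Brightwater together hold 20% + 55% + 25% = 100% of Fennick, so Beatriz controls Fennick.
So Beatriz already controls Fennick before the transaction.
After the purchase, Beatriz's direct stake in Greywick rises to 5% + 6% = 11%.
Beatriz controlled Fennick already, so this is not a new person acquiring control; every other person's position is unchanged or reduced.
No new person acquires control, so the clause is not triggered.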